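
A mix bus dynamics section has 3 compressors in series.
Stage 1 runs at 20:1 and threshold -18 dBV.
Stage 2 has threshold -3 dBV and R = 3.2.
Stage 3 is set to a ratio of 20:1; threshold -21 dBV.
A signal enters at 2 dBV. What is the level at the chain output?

Stage 1: 20 dB above -18 dBV, reduced 20:1 to 1 dB above → -17 dBV.
Stage 2: -17 dBV is at or below the -3 dBV threshold — no compression; output -17 dBV.
Stage 3: overshoot 4 dB → 4/20 = 0.2 dB → -20.8 dBV.

-20.8 dBV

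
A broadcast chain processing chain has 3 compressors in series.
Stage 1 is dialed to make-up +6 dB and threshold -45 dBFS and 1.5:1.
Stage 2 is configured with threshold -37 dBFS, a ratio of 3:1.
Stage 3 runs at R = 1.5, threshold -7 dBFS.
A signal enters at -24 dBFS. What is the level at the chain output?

-33 dBFS

Stage 1: overshoot 21 dB → 21/1.5 = 14 dB → -31 dBFS; +6 dB make-up → -25 dBFS.
Stage 2: 12 dB above -37 dBFS, reduced 3:1 to 4 dB above → -33 dBFS.
Stage 3: -33 dBFS is at or below the -7 dBFS threshold — no compression; output -33 dBFS.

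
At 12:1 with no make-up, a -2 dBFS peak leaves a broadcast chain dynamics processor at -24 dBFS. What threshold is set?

-26 dBFS

Gain reduction = -2 − (-24) = 22 dB; output overshoot = GR / (R − 1) = 22 / 11 = 2 dB.
Threshold = output − output overshoot = -24 − 2 = -26 dBFS.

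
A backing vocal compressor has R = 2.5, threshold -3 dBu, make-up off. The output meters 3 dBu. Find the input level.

Post-compression overshoot = 3 − (-3) = 6 dB.
Input overshoot = R × output overshoot = 15 dB → input = -3 + 15 = 12 dBu.

12 dBu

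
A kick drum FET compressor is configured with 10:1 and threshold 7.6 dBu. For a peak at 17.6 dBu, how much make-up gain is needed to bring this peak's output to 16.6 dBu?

8 dB

Without make-up, output = threshold + overshoot/10 = 7.6 + 1 = 8.6 dBu.
Gap to target: 8 dB.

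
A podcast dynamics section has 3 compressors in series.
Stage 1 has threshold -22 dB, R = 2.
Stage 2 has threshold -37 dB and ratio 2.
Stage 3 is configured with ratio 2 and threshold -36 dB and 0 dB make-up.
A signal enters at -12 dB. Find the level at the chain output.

Stage 1: 10 dB above -22 dB, reduced 2:1 to 5 dB above → -17 dB.
Stage 2: 20 dB above -37 dB, reduced 2:1 to 10 dB above → -27 dB.
Stage 3: -27 dB is 9 dB over -36 dB; at 2:1 that becomes 4.5 dB over, giving -31.5 dB.

-31.5 dB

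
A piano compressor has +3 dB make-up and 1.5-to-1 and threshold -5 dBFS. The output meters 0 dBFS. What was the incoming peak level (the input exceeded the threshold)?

-2 dBFS

Before make-up, the level was 0 − 3 = -3 dBFS.
That's 2 dB above the -5 dBFS threshold.
Before 1.5:1 compression the overshoot was 2 × 1.5 = 3 dB, so input = -5 + 3 = -2 dBFS.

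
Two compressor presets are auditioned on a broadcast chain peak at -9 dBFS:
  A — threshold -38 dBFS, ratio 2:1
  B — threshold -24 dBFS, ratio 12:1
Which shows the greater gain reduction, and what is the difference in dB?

A, by 0.75 dB

A: 29 dB over, compressed to 14.5 dB over, so 14.5 dB of GR.
B: 15 dB over, compressed to 1.25 dB over, so 13.75 dB of GR.
A applies 0.75 dB more gain reduction.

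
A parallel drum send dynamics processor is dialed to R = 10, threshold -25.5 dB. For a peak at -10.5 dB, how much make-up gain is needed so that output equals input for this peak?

Overshoot 15 dB → 15/10 = 1.5 dB after compression, so the compressed level is -25.5 + 1.5 = -24 dB.
Make-up = target − compressed = -10.5 − (-24) = 13.5 dB.

13.5 dB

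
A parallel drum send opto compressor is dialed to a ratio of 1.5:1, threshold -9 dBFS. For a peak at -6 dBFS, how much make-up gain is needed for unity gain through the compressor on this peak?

Overshoot 3 dB → 3/1.5 = 2 dB after compression, so the compressed level is -9 + 2 = -7 dBFS.
Make-up = target − compressed = -6 − (-7) = 1 dB.

1 dB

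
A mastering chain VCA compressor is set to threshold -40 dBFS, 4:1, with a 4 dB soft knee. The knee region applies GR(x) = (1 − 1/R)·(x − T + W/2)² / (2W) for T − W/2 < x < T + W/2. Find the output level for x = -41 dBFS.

x − T + W/2 = -41 − (-40) + 2 = 1.
GR = (1 − 1/4) × 1² / 8 = 0.75 × 1 / 8 = 0.09375 dB.
Output = -41 − 0.09375 = -41.09375 dBFS.

-41.09375 dBFS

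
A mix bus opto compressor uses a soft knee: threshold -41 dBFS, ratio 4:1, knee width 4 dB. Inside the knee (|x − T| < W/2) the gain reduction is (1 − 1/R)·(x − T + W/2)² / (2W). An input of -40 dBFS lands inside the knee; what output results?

x − T + W/2 = -40 − (-41) + 2 = 3.
GR = (1 − 1/4) × 3² / 8 = 0.75 × 9 / 8 = 0.84375 dB.
Output = -40 − 0.84375 = -40.84375 dBFS.

-40.84375 dBFS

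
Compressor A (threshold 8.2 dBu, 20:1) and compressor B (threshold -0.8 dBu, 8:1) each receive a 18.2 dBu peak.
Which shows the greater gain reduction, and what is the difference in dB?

A: overshoot 10 dB → output overshoot 0.5 dB → GR 9.5 dB.
B: overshoot 19 dB → output overshoot 2.375 dB → GR 16.625 dB.
B reduces 7.125 dB more.

B, by 7.125 dB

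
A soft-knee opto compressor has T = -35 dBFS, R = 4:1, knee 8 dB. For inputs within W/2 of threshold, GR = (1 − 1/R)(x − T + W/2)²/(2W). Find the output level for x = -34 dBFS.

x − T + W/2 = -34 − (-35) + 4 = 5.
GR = (1 − 1/4) × 5² / 16 = 0.75 × 25 / 16 = 1.171875 dB.
Output = -34 − 1.171875 = -35.171875 dBFS.

-35.171875 dBFS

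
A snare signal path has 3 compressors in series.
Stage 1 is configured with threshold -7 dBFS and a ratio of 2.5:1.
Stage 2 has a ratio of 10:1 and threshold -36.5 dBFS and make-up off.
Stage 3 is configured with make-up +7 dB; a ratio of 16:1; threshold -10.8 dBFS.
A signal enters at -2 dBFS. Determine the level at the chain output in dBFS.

Stage 1: 5 dB above -7 dBFS, reduced 2.5:1 to 2 dB above → -5 dBFS.
Stage 2: overshoot 31.5 dB → 31.5/10 = 3.15 dB → -33.35 dBFS.
Stage 3: below threshold (-33.35 ≤ -10.8); passes unchanged; make-up brings it to -26.35 dBFS.

-26.35 dBFS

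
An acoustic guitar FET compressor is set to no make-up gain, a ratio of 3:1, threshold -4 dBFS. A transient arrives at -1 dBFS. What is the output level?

The input is 3 dB above the -4 dBFS threshold.
3:1 compression reduces that to 3/3 = 1 dB over.
So the level is -4 + 1 = -3 dBFS.

-3 dBFS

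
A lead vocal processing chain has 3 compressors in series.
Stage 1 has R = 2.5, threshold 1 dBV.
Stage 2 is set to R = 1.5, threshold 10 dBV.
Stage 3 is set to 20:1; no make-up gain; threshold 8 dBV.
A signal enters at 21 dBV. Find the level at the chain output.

8.05 dBV

Stage 1: 20 dB above 1 dBV, reduced 2.5:1 to 8 dB above → 9 dBV.
Stage 2: below threshold (9 ≤ 10); passes unchanged; output 9 dBV.
Stage 3: overshoot 1 dB → 1/20 = 0.05 dB → 8.05 dBV.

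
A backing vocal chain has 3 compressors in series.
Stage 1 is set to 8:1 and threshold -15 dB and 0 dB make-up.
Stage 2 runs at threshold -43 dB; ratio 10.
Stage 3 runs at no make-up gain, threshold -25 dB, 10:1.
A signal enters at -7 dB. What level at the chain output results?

-40.1 dB

Stage 1: overshoot 8 dB → 8/8 = 1 dB → -14 dB.
Stage 2: 29 dB above -43 dB, reduced 10:1 to 2.9 dB above → -40.1 dB.
Stage 3: -40.1 dB is at or below the -25 dB threshold — no compression; output -40.1 dB.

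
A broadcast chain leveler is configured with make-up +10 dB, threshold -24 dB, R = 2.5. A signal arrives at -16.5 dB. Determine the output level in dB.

-11 dB

The input is 7.5 dB above the -24 dB threshold.
The 7.5 dB excess becomes 3 dB after 2.5:1 reduction.
So the level is -24 + 3 = -21 dB; make-up adds 10 dB, giving -11 dB.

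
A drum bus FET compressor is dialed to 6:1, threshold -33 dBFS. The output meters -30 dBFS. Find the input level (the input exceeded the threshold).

-15 dBFS

The compressed level sits -30 − (-33) = 3 dB over threshold.
Input overshoot = R × output overshoot = 18 dB → input = -33 + 18 = -15 dBFS.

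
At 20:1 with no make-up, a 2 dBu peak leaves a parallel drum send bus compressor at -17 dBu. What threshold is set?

-18 dBu

Gain reduction = 2 − (-17) = 19 dB; output overshoot = GR / (R − 1) = 19 / 19 = 1 dB.
Threshold = output − output overshoot = -17 − 1 = -18 dBu.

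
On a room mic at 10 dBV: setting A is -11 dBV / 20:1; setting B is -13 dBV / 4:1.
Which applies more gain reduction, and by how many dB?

A: overshoot 21 dB → output overshoot 1.05 dB → GR 19.95 dB.
B: overshoot 23 dB → output overshoot 5.75 dB → GR 17.25 dB.
Difference: 2.7 dB in favour of A.

A, by 2.7 dB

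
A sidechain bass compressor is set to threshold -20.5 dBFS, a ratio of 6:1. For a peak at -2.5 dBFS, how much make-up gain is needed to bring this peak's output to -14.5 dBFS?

The peak compresses to -20.5 + 18/6 = -17.5 dBFS.
To reach -14.5 dBFS requires -14.5 − (-17.5) = 3 dB of make-up.

3 dB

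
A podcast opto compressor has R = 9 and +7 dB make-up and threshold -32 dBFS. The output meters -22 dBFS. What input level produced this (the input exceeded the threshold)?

Stripping the +7 dB make-up gives -29 dBFS at the gain stage.
The compressed level sits -29 − (-32) = 3 dB over threshold.
Undo the ratio: input overshoot = 3 × 9 = 27 dB, giving input = -5 dBFS.

-5 dBFS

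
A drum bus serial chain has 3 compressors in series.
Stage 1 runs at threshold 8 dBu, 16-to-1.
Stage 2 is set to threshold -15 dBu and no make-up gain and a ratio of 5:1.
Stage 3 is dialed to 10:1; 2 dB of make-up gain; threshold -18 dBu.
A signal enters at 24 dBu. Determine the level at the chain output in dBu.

Stage 1: 24 dBu is 16 dB over 8 dBu; at 16:1 that becomes 1 dB over, giving 9 dBu.
Stage 2: 24 dB above -15 dBu, reduced 5:1 to 4.8 dB above → -10.2 dBu.
Stage 3: overshoot 7.8 dB → 7.8/10 = 0.78 dB → -17.22 dBu; +2 dB make-up → -15.22 dBu.

-15.22 dBu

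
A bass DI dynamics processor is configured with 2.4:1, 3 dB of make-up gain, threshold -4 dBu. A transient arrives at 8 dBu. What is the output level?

4 dBu

8 dBu sits 12 dB over threshold.
2.4:1 compression reduces that to 12/2.4 = 5 dB over.
Output = -4 + 5 = 1 dBu; make-up adds 3 dB, giving 4 dBu.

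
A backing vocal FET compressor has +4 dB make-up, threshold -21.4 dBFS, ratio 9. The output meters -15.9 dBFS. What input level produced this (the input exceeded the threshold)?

Stripping the +4 dB make-up gives -19.9 dBFS at the gain stage.
That's 1.5 dB above the -21.4 dBFS threshold.
Input overshoot = R × output overshoot = 13.5 dB → input = -21.4 + 13.5 = -7.9 dBFS.

-7.9 dBFS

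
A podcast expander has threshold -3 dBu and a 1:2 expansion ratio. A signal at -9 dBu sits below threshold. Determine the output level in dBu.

-15 dBu

Below threshold, a 1:2 expander applies gain = (2−1)×(T − x) of attenuation.
(2−1) × 6 = 6 dB, so output = -9 − 6 = -15 dBu.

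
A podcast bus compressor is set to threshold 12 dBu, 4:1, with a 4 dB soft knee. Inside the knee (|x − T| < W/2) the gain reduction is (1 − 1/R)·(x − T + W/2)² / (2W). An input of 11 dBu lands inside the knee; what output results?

x − T + W/2 = 11 − 12 + 2 = 1.
GR = (1 − 1/4) × 1² / 8 = 0.75 × 1 / 8 = 0.09375 dB.
Output = 11 − 0.09375 = 10.90625 dBu.

10.90625 dBu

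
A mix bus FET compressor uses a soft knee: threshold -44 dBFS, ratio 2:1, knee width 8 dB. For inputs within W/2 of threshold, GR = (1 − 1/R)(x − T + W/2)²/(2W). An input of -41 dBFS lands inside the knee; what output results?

x − T + W/2 = -41 − (-44) + 4 = 7.
GR = (1 − 1/2) × 7² / 16 = 0.5 × 49 / 16 = 1.53125 dB.
Output = -41 − 1.53125 = -42.53125 dBFS.

-42.53125 dBFS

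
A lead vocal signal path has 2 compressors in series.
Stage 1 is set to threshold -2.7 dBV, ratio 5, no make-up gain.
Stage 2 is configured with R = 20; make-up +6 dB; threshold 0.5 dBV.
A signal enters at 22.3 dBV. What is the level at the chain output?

Stage 1: 22.3 dBV is 25 dB over -2.7 dBV; at 5:1 that becomes 5 dB over, giving 2.3 dBV.
Stage 2: 1.8 dB above 0.5 dBV, reduced 20:1 to 0.09 dB above → 0.59 dBV; +6 dB make-up → 6.59 dBV.

6.59 dBV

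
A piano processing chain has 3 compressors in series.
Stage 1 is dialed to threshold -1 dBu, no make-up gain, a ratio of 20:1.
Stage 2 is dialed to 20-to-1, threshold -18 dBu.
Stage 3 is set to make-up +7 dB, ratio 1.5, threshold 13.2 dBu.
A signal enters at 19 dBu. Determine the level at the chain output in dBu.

-10.1 dBu

Stage 1: 20 dB above -1 dBu, reduced 20:1 to 1 dB above → 0 dBu.
Stage 2: 0 dBu is 18 dB over -18 dBu; at 20:1 that becomes 0.9 dB over, giving -17.1 dBu.
Stage 3: below threshold (-17.1 ≤ 13.2); passes unchanged; make-up brings it to -10.1 dBu.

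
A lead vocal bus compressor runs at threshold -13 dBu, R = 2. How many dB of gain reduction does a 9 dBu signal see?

Overshoot = 9 − (-13) = 22 dB.
At 2:1, output sits 22/2 = 11 dB above threshold.
Gain reduction = 22 − 11 = 11 dB.

11 dB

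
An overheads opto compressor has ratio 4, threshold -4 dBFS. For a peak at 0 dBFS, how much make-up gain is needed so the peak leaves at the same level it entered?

3 dB

The peak compresses to -4 + 4/4 = -3 dBFS.
To reach 0 dBFS requires 0 − (-3) = 3 dB of make-up.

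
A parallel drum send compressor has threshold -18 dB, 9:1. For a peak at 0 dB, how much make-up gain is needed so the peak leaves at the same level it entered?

16 dB

The peak compresses to -18 + 18/9 = -16 dB.
To reach 0 dB requires 0 − (-16) = 16 dB of make-up.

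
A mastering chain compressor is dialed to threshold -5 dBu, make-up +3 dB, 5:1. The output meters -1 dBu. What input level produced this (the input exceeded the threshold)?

0 dBu

Before make-up, the level was -1 − 3 = -4 dBu.
The compressed level sits -4 − (-5) = 1 dB over threshold.
Input overshoot = R × output overshoot = 5 dB → input = -5 + 5 = 0 dBu.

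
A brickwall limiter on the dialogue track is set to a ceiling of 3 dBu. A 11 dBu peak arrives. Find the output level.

The limiter clamps the peak to its 3 dBu ceiling.

3 dBu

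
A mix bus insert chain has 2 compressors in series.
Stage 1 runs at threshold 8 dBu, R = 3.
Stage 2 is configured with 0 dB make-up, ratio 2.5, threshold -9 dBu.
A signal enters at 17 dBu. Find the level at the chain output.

-1 dBu

Stage 1: 9 dB above 8 dBu, reduced 3:1 to 3 dB above → 11 dBu.
Stage 2: 11 dBu is 20 dB over -9 dBu; at 2.5:1 that becomes 8 dB over, giving -1 dBu.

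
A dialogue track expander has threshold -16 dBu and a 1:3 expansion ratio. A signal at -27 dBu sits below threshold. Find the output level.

Below threshold, a 1:3 expander applies gain = (3−1)×(T − x) of attenuation.
(3−1) × 11 = 22 dB, so output = -27 − 22 = -49 dBu.

-49 dBu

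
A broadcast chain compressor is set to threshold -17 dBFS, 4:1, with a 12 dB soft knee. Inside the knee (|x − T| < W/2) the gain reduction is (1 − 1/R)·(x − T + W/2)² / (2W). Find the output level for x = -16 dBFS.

-17.53125 dBFS

x − T + W/2 = -16 − (-17) + 6 = 7.
GR = (1 − 1/4) × 7² / 24 = 0.75 × 49 / 24 = 1.53125 dB.
Output = -16 − 1.53125 = -17.53125 dBFS.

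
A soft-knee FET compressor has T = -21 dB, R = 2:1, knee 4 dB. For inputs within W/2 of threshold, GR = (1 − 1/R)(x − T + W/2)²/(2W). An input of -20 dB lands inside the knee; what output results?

-20.5625 dB

x − T + W/2 = -20 − (-21) + 2 = 3.
GR = (1 − 1/2) × 3² / 8 = 0.5 × 9 / 8 = 0.5625 dB.
Output = -20 − 0.5625 = -20.5625 dB.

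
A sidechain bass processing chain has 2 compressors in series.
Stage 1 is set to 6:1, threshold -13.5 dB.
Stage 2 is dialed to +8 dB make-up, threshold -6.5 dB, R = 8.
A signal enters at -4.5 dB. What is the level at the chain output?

Stage 1: 9 dB above -13.5 dB, reduced 6:1 to 1.5 dB above → -12 dB.
Stage 2: below threshold (-12 ≤ -6.5); passes unchanged; make-up brings it to -4 dB.

-4 dB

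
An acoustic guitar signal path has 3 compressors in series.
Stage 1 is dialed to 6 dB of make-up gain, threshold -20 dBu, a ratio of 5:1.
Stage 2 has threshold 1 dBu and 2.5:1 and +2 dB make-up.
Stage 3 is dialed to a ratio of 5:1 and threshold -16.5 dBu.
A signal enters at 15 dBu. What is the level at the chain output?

-14.2 dBu

Stage 1: overshoot 35 dB → 35/5 = 7 dB → -13 dBu; +6 dB make-up → -7 dBu.
Stage 2: below threshold (-7 ≤ 1); passes unchanged; make-up brings it to -5 dBu.
Stage 3: -5 dBu is 11.5 dB over -16.5 dBu; at 5:1 that becomes 2.3 dB over, giving -14.2 dBu.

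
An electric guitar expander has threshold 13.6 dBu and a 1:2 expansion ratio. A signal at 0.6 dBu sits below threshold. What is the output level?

-12.4 dBu

Below threshold, a 1:2 expander applies gain = (2−1)×(T − x) of attenuation.
(2−1) × 13 = 13 dB, so output = 0.6 − 13 = -12.4 dBu.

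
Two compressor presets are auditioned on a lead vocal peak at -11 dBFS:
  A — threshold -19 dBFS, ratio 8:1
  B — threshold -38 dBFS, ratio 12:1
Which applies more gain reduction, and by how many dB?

A: overshoot 8 dB → output overshoot 1 dB → GR 7 dB.
B: overshoot 27 dB → output overshoot 2.25 dB → GR 24.75 dB.
Difference: 17.75 dB in favour of B.

B, by 17.75 dB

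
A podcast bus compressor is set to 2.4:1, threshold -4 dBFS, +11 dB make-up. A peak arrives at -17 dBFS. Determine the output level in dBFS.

-17 dBFS is 13 dB below the -4 dBFS threshold, so no gain reduction is applied.
Make-up gain adds 11 dB: -17 + 11 = -6 dBFS.

-6 dBFS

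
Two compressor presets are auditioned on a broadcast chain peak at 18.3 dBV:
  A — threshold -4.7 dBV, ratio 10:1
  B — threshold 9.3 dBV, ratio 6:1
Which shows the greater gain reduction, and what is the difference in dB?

A, by 13.2 dB

A: GR = 23 − 23/10 = 20.7 dB.
B: GR = 9 − 9/6 = 7.5 dB.
Difference: 13.2 dB in favour of A.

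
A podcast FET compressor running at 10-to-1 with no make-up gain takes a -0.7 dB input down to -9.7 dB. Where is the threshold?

Gain reduction = -0.7 − (-9.7) = 9 dB; output overshoot = GR / (R − 1) = 9 / 9 = 1 dB.
Threshold = output − output overshoot = -9.7 − 1 = -10.7 dB.

-10.7 dB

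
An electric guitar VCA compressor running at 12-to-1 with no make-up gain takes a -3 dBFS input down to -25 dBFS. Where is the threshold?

Input is 24 dB above T (since output overshoot × R = input overshoot: (-25 − T)·12 = -3 − T gives T = -27 dBFS).
Check: -27 + (-3 − (-27))/12 = -27 + 2 = -25 dBFS. ✓

-27 dBFS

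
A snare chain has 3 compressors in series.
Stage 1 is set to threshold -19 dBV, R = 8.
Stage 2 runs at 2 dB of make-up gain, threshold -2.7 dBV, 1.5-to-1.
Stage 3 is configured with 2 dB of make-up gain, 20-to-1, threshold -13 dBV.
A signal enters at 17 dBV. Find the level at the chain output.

-10.975 dBV

Stage 1: overshoot 36 dB → 36/8 = 4.5 dB → -14.5 dBV.
Stage 2: -14.5 dBV ≤ -2.7 dBV, so stage 2 doesn't engage; make-up brings it to -12.5 dBV.
Stage 3: overshoot 0.5 dB → 0.5/20 = 0.025 dB → -12.975 dBV; +2 dB make-up → -10.975 dBV.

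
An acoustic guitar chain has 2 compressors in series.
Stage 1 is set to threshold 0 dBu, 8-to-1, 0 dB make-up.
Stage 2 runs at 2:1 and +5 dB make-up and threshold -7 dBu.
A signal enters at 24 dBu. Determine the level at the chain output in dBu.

3 dBu

Stage 1: overshoot 24 dB → 24/8 = 3 dB → 3 dBu.
Stage 2: overshoot 10 dB → 10/2 = 5 dB → -2 dBu; +5 dB make-up → 3 dBu.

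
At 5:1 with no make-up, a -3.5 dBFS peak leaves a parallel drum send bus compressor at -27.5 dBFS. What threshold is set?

-33.5 dBFS

Input is 30 dB above T (since output overshoot × R = input overshoot: (-27.5 − T)·5 = -3.5 − T gives T = -33.5 dBFS).
Check: -33.5 + (-3.5 − (-33.5))/5 = -33.5 + 6 = -27.5 dBFS. ✓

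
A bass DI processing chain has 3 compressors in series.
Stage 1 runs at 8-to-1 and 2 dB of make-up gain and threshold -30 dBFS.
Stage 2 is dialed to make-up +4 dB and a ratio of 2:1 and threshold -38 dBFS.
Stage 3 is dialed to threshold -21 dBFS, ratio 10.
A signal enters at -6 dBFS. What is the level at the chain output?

-27.5 dBFS

Stage 1: 24 dB above -30 dBFS, reduced 8:1 to 3 dB above → -27 dBFS; +2 dB make-up → -25 dBFS.
Stage 2: -25 dBFS is 13 dB over -38 dBFS; at 2:1 that becomes 6.5 dB over, giving -31.5 dBFS; +4 dB make-up → -27.5 dBFS.
Stage 3: below threshold (-27.5 ≤ -21); passes unchanged; output -27.5 dBFS.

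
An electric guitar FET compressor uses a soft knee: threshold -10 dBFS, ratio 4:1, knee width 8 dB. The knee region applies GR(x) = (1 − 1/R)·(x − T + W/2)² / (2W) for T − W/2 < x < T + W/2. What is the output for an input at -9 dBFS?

x − T + W/2 = -9 − (-10) + 4 = 5.
GR = (1 − 1/4) × 5² / 16 = 0.75 × 25 / 16 = 1.171875 dB.
Output = -9 − 1.171875 = -10.171875 dBFS.

-10.171875 dBFS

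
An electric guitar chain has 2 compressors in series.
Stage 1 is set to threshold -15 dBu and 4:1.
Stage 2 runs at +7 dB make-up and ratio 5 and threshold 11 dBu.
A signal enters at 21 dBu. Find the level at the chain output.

1 dBu

Stage 1: overshoot 36 dB → 36/4 = 9 dB → -6 dBu.
Stage 2: -6 dBu is at or below the 11 dBu threshold — no compression; make-up brings it to 1 dBu.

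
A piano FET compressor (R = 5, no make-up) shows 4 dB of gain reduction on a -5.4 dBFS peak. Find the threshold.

Let T be the threshold. Output overshoot = (input overshoot)/R, so -9.4 − T = (-5.4 − T)/5.
5·(-9.4 − T) = -5.4 − T → 4·T = -47 − (-5.4) = -41.6.
T = -41.6/4 = -10.4 dBFS.

-10.4 dBFS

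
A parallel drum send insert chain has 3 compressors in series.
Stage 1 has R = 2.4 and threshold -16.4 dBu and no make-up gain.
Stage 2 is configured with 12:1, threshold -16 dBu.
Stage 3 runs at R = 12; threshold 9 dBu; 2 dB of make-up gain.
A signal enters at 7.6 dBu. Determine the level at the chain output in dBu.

Stage 1: overshoot 24 dB → 24/2.4 = 10 dB → -6.4 dBu.
Stage 2: 9.6 dB above -16 dBu, reduced 12:1 to 0.8 dB above → -15.2 dBu.
Stage 3: -15.2 dBu is at or below the 9 dBu threshold — no compression; make-up brings it to -13.2 dBu.

-13.2 dBu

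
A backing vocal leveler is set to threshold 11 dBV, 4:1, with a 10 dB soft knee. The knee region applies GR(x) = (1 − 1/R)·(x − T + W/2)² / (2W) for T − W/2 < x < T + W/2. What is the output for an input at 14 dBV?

x − T + W/2 = 14 − 11 + 5 = 8.
GR = (1 − 1/4) × 8² / 20 = 0.75 × 64 / 20 = 2.4 dB.
Output = 14 − 2.4 = 11.6 dBV.

11.6 dBV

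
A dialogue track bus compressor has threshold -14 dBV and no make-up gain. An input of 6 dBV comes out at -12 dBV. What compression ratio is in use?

Input overshoot = 6 − (-14) = 20 dB; output overshoot = -12 − (-14) = 2 dB.
Ratio = 20 / 2 = 10.

10:1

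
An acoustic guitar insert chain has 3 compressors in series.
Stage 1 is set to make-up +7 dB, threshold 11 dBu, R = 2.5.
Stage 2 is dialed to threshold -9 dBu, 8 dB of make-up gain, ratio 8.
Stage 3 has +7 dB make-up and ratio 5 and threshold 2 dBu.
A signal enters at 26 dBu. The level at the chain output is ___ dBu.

Stage 1: 26 dBu is 15 dB over 11 dBu; at 2.5:1 that becomes 6 dB over, giving 17 dBu; +7 dB make-up → 24 dBu.
Stage 2: 24 dBu is 33 dB over -9 dBu; at 8:1 that becomes 4.125 dB over, giving -4.875 dBu; +8 dB make-up → 3.125 dBu.
Stage 3: overshoot 1.125 dB → 1.125/5 = 0.225 dB → 2.225 dBu; +7 dB make-up → 9.225 dBu.

9.225 dBu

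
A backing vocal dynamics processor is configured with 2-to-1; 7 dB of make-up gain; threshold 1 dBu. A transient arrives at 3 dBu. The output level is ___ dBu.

3 dBu sits 2 dB over threshold.
At 2:1 the overshoot is divided by 2, leaving 1 dB above threshold.
Output = 1 + 1 = 2 dBu; make-up adds 7 dB, giving 9 dBu.

9 dBu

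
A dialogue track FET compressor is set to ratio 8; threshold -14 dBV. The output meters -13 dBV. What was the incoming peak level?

-6 dBV

The compressed level sits -13 − (-14) = 1 dB over threshold.
Undo the ratio: input overshoot = 1 × 8 = 8 dB, giving input = -6 dBV.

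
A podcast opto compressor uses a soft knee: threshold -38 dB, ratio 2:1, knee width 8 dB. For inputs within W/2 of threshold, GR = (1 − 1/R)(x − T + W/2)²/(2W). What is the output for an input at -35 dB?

-36.53125 dB

x − T + W/2 = -35 − (-38) + 4 = 7.
GR = (1 − 1/2) × 7² / 16 = 0.5 × 49 / 16 = 1.53125 dB.
Output = -35 − 1.53125 = -36.53125 dB.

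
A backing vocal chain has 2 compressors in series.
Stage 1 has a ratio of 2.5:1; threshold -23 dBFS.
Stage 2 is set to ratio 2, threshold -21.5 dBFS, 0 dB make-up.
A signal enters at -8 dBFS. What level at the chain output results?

-19.25 dBFS

Stage 1: 15 dB above -23 dBFS, reduced 2.5:1 to 6 dB above → -17 dBFS.
Stage 2: overshoot 4.5 dB → 4.5/2 = 2.25 dB → -19.25 dBFS.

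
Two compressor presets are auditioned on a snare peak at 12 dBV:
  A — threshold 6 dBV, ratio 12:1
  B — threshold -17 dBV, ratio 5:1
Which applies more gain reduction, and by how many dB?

B, by 17.7 dB

A: 6 dB over, compressed to 0.5 dB over, so 5.5 dB of GR.
B: 29 dB over, compressed to 5.8 dB over, so 23.2 dB of GR.
B reduces 17.7 dB more.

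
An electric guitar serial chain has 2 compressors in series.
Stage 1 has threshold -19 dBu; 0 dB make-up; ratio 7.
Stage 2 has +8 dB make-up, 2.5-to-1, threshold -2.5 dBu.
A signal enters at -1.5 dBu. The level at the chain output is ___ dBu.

Stage 1: 17.5 dB above -19 dBu, reduced 7:1 to 2.5 dB above → -16.5 dBu.
Stage 2: -16.5 dBu ≤ -2.5 dBu, so stage 2 doesn't engage; make-up brings it to -8.5 dBu.

-8.5 dBu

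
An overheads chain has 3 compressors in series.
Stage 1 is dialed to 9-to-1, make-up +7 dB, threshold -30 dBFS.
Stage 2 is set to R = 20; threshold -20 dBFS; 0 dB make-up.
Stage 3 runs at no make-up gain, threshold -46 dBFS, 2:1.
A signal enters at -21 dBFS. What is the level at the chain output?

-34 dBFS

Stage 1: -21 dBFS is 9 dB over -30 dBFS; at 9:1 that becomes 1 dB over, giving -29 dBFS; +7 dB make-up → -22 dBFS.
Stage 2: below threshold (-22 ≤ -20); passes unchanged; output -22 dBFS.
Stage 3: -22 dBFS is 24 dB over -46 dBFS; at 2:1 that becomes 12 dB over, giving -34 dBFS.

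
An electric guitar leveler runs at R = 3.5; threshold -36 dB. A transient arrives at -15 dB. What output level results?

Overshoot: -15 − (-36) = 21 dB.
At 3.5:1 the overshoot is divided by 3.5, leaving 6 dB above threshold.
That puts the output at -30 dB.

-30 dB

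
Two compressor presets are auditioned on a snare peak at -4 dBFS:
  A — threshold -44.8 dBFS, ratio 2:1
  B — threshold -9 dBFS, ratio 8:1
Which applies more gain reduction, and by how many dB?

A, by 16.025 dB

A: GR = 40.8 − 40.8/2 = 20.4 dB.
B: GR = 5 − 5/8 = 4.375 dB.
A reduces 16.025 dB more.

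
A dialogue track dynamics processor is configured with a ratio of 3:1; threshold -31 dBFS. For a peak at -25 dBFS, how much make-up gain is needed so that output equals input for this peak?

4 dB

Overshoot 6 dB → 6/3 = 2 dB after compression, so the compressed level is -31 + 2 = -29 dBFS.
Make-up = target − compressed = -25 − (-29) = 4 dB.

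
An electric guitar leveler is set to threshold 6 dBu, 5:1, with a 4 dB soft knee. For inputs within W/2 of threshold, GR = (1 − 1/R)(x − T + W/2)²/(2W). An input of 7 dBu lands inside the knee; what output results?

x − T + W/2 = 7 − 6 + 2 = 3.
GR = (1 − 1/5) × 3² / 8 = 0.8 × 9 / 8 = 0.9 dB.
Output = 7 − 0.9 = 6.1 dBu.

6.1 dBu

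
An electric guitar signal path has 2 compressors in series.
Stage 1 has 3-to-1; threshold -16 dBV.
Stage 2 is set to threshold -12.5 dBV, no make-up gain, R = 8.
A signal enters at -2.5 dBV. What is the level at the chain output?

-12.375 dBV

Stage 1: -2.5 dBV is 13.5 dB over -16 dBV; at 3:1 that becomes 4.5 dB over, giving -11.5 dBV.
Stage 2: -11.5 dBV is 1 dB over -12.5 dBV; at 8:1 that becomes 0.125 dB over, giving -12.375 dBV.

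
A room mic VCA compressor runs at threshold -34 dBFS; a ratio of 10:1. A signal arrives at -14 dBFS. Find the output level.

-32 dBFS

The input is 20 dB above the -34 dBFS threshold.
The 20 dB excess becomes 2 dB after 10:1 reduction.
So the level is -34 + 2 = -32 dBFS.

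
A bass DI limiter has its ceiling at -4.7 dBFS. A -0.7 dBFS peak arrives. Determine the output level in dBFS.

-4.7 dBFS

A brickwall limiter is an ∞:1 compressor: any input above the ceiling is clamped to -4.7 dBFS.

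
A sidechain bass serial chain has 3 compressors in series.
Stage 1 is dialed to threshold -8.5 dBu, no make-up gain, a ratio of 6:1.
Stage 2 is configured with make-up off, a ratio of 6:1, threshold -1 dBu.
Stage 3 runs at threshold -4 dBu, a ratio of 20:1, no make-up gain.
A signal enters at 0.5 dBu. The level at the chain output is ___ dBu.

-7 dBu

Stage 1: overshoot 9 dB → 9/6 = 1.5 dB → -7 dBu.
Stage 2: -7 dBu ≤ -1 dBu, so stage 2 doesn't engage; output -7 dBu.
Stage 3: -7 dBu ≤ -4 dBu, so stage 3 doesn't engage; output -7 dBu.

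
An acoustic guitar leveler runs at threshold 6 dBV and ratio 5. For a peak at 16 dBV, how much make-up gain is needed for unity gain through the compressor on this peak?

Without make-up, output = threshold + overshoot/5 = 6 + 2 = 8 dBV.
Gap to target: 8 dB.

8 dB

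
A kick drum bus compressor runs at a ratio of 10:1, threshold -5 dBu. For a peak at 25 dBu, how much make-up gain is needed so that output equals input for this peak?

Overshoot 30 dB → 30/10 = 3 dB after compression, so the compressed level is -5 + 3 = -2 dBu.
Make-up = target − compressed = 25 − (-2) = 27 dB.

27 dB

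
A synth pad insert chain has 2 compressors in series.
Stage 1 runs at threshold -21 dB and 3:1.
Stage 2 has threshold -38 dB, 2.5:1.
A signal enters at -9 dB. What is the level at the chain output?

Stage 1: 12 dB above -21 dB, reduced 3:1 to 4 dB above → -17 dB.
Stage 2: 21 dB above -38 dB, reduced 2.5:1 to 8.4 dB above → -29.6 dB.

-29.6 dB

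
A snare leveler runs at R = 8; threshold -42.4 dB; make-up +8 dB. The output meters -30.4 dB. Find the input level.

Stripping the +8 dB make-up gives -38.4 dB at the gain stage.
That's 4 dB above the -42.4 dB threshold.
Undo the ratio: input overshoot = 4 × 8 = 32 dB, giving input = -10.4 dB.

-10.4 dB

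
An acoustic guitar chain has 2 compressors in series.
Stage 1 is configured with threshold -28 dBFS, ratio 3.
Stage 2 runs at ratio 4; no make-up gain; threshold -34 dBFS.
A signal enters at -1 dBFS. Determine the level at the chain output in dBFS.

-30.25 dBFS

Stage 1: -1 dBFS is 27 dB over -28 dBFS; at 3:1 that becomes 9 dB over, giving -19 dBFS.
Stage 2: 15 dB above -34 dBFS, reduced 4:1 to 3.75 dB above → -30.25 dBFS.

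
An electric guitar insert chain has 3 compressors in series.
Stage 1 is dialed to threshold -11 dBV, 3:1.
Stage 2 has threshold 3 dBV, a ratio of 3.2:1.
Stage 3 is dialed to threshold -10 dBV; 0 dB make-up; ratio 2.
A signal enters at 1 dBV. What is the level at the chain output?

Stage 1: 1 dBV is 12 dB over -11 dBV; at 3:1 that becomes 4 dB over, giving -7 dBV.
Stage 2: below threshold (-7 ≤ 3); passes unchanged; output -7 dBV.
Stage 3: -7 dBV is 3 dB over -10 dBV; at 2:1 that becomes 1.5 dB over, giving -8.5 dBV.

-8.5 dBV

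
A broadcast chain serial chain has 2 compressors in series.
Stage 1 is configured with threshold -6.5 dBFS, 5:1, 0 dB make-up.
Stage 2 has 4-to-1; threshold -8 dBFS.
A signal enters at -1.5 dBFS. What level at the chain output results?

-7.375 dBFS

Stage 1: -1.5 dBFS is 5 dB over -6.5 dBFS; at 5:1 that becomes 1 dB over, giving -5.5 dBFS.
Stage 2: 2.5 dB above -8 dBFS, reduced 4:1 to 0.625 dB above → -7.375 dBFS.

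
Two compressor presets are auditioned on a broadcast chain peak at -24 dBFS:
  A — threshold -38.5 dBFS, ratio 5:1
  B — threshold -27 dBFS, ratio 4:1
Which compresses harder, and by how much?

A: GR = 14.5 − 14.5/5 = 11.6 dB.
B: GR = 3 − 3/4 = 2.25 dB.
A reduces 9.35 dB more.

A, by 9.35 dB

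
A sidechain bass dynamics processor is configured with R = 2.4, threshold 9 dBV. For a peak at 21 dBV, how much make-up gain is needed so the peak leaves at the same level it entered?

Overshoot 12 dB → 12/2.4 = 5 dB after compression, so the compressed level is 9 + 5 = 14 dBV.
Make-up = target − compressed = 21 − 14 = 7 dB.

7 dB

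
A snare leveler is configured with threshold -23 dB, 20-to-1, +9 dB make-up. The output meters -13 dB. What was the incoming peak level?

-3 dB

Stripping the +9 dB make-up gives -22 dB at the gain stage.
Post-compression overshoot = -22 − (-23) = 1 dB.
Input overshoot = R × output overshoot = 20 dB → input = -23 + 20 = -3 dB.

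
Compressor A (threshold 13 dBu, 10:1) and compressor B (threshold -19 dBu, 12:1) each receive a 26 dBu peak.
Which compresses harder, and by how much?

A: overshoot 13 dB → output overshoot 1.3 dB → GR 11.7 dB.
B: overshoot 45 dB → output overshoot 3.75 dB → GR 41.25 dB.
Difference: 29.55 dB in favour of B.

B, by 29.55 dB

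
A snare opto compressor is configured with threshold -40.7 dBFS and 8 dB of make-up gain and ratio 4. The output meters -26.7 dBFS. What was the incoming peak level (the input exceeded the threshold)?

-16.7 dBFS

Remove make-up: -26.7 − 8 = -34.7 dBFS.
The compressed level sits -34.7 − (-40.7) = 6 dB over threshold.
Before 4:1 compression the overshoot was 6 × 4 = 24 dB, so input = -40.7 + 24 = -16.7 dBFS.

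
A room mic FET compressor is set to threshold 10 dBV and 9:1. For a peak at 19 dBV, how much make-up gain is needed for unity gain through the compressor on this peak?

8 dB

Without make-up, output = threshold + overshoot/9 = 10 + 1 = 11 dBV.
Gap to target: 8 dB.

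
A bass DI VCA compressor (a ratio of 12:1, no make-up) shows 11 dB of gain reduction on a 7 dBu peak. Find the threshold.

-5 dBu

Let T be the threshold. Output overshoot = (input overshoot)/R, so -4 − T = (7 − T)/12.
12·(-4 − T) = 7 − T → 11·T = -48 − 7 = -55.
T = -55/11 = -5 dBu.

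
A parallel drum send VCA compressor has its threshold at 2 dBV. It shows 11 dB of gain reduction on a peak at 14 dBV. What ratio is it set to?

12:1

Input overshoot = 14 − 2 = 12 dB.
Output overshoot = 12 − 11 = 1 dB.
Ratio = input overshoot / output overshoot = 12 / 1 = 12.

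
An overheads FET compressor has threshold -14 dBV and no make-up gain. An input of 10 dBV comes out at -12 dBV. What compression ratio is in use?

12:1

Input overshoot = 10 − (-14) = 24 dB; output overshoot = -12 − (-14) = 2 dB.
Ratio = 24 / 2 = 12.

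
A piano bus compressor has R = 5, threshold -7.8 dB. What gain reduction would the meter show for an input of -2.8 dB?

-2.8 dB exceeds the threshold by 5 dB.
A 5:1 ratio leaves 1 dB of that excess.
Gain reduction = 5 − 1 = 4 dB.

4 dB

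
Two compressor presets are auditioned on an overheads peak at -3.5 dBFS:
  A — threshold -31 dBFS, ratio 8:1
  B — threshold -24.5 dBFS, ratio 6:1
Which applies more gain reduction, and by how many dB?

A: GR = 27.5 − 27.5/8 = 24.0625 dB.
B: GR = 21 − 21/6 = 17.5 dB.
Difference: 6.5625 dB in favour of A.

A, by 6.5625 dB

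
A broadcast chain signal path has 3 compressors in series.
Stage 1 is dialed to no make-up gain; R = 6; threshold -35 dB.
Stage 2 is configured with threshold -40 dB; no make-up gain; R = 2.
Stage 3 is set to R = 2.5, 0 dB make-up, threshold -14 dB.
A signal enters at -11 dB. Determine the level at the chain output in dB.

-35.5 dB

Stage 1: -11 dB is 24 dB over -35 dB; at 6:1 that becomes 4 dB over, giving -31 dB.
Stage 2: 9 dB above -40 dB, reduced 2:1 to 4.5 dB above → -35.5 dB.
Stage 3: -35.5 dB is at or below the -14 dB threshold — no compression; output -35.5 dB.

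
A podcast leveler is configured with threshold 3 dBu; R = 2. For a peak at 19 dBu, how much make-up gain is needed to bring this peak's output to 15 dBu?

4 dB

The peak compresses to 3 + 16/2 = 11 dBu.
To reach 15 dBu requires 15 − 11 = 4 dB of make-up.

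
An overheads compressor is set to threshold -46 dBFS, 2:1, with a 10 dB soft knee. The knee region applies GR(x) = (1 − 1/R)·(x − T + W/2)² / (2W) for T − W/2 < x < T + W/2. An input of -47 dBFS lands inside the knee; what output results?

x − T + W/2 = -47 − (-46) + 5 = 4.
GR = (1 − 1/2) × 4² / 20 = 0.5 × 16 / 20 = 0.4 dB.
Output = -47 − 0.4 = -47.4 dBFS.

-47.4 dBFS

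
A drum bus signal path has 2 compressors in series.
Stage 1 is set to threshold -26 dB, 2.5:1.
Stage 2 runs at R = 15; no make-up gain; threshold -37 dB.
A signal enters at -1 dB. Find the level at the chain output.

-35.6 dB

Stage 1: overshoot 25 dB → 25/2.5 = 10 dB → -16 dB.
Stage 2: overshoot 21 dB → 21/15 = 1.4 dB → -35.6 dB.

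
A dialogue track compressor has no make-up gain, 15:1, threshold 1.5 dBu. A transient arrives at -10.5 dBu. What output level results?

-10.5 dBu is 12 dB below the 1.5 dBu threshold, so no gain reduction is applied.
Output = input = -10.5 dBu.

-10.5 dBu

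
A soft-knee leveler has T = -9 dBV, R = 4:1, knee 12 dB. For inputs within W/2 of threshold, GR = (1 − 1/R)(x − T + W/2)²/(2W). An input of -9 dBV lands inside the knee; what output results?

-10.125 dBV

x − T + W/2 = -9 − (-9) + 6 = 6.
GR = (1 − 1/4) × 6² / 24 = 0.75 × 36 / 24 = 1.125 dB.
Output = -9 − 1.125 = -10.125 dBV.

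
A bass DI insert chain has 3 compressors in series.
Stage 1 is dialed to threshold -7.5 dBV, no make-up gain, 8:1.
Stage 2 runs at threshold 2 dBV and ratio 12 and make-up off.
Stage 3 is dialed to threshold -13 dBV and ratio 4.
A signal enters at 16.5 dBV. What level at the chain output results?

Stage 1: 24 dB above -7.5 dBV, reduced 8:1 to 3 dB above → -4.5 dBV.
Stage 2: -4.5 dBV ≤ 2 dBV, so stage 2 doesn't engage; output -4.5 dBV.
Stage 3: 8.5 dB above -13 dBV, reduced 4:1 to 2.125 dB above → -10.875 dBV.

-10.875 dBV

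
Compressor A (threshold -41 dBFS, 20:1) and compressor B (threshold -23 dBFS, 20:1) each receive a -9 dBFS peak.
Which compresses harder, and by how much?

A, by 17.1 dB

A: GR = 32 − 32/20 = 30.4 dB.
B: GR = 14 − 14/20 = 13.3 dB.
A applies 17.1 dB more gain reduction.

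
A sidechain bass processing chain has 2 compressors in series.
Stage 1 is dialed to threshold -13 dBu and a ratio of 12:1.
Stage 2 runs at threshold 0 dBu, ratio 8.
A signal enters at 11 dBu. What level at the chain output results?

-11 dBu

Stage 1: 11 dBu is 24 dB over -13 dBu; at 12:1 that becomes 2 dB over, giving -11 dBu.
Stage 2: -11 dBu is at or below the 0 dBu threshold — no compression; output -11 dBu.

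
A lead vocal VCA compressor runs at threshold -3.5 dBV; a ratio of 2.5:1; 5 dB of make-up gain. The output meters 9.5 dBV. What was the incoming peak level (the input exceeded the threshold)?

Before make-up, the level was 9.5 − 5 = 4.5 dBV.
The compressed level sits 4.5 − (-3.5) = 8 dB over threshold.
Before 2.5:1 compression the overshoot was 8 × 2.5 = 20 dB, so input = -3.5 + 20 = 16.5 dBV.

16.5 dBV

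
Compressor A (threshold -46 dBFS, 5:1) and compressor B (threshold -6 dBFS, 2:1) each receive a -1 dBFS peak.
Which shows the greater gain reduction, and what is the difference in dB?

A: GR = 45 − 45/5 = 36 dB.
B: GR = 5 − 5/2 = 2.5 dB.
A reduces 33.5 dB more.

A, by 33.5 dB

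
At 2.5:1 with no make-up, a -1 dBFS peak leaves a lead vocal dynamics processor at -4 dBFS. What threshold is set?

Gain reduction = -1 − (-4) = 3 dB; output overshoot = GR / (R − 1) = 3 / 1.5 = 2 dB.
Threshold = output − output overshoot = -4 − 2 = -6 dBFS.

-6 dBFS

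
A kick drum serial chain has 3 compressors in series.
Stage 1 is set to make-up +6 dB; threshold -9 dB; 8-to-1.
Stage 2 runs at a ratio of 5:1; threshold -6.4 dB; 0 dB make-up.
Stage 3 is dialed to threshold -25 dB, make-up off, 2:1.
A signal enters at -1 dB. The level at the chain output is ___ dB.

Stage 1: 8 dB above -9 dB, reduced 8:1 to 1 dB above → -8 dB; +6 dB make-up → -2 dB.
Stage 2: 4.4 dB above -6.4 dB, reduced 5:1 to 0.88 dB above → -5.52 dB.
Stage 3: overshoot 19.48 dB → 19.48/2 = 9.74 dB → -15.26 dB.

-15.26 dB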